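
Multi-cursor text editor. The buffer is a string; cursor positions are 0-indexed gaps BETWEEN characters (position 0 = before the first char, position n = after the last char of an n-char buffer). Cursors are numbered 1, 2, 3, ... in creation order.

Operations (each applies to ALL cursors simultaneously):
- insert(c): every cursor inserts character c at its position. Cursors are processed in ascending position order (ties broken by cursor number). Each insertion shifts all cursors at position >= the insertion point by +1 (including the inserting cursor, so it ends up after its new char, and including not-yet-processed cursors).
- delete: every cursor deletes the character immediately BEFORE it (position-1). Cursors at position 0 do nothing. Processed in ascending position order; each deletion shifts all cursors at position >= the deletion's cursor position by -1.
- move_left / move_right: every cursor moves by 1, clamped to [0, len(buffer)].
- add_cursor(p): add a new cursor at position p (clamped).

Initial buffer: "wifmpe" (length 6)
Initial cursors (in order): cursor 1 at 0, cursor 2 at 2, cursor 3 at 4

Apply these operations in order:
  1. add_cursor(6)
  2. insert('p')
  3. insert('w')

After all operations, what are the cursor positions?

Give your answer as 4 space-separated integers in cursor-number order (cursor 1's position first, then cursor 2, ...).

After op 1 (add_cursor(6)): buffer="wifmpe" (len 6), cursors c1@0 c2@2 c3@4 c4@6, authorship ......
After op 2 (insert('p')): buffer="pwipfmppep" (len 10), cursors c1@1 c2@4 c3@7 c4@10, authorship 1..2..3..4
After op 3 (insert('w')): buffer="pwwipwfmpwpepw" (len 14), cursors c1@2 c2@6 c3@10 c4@14, authorship 11..22..33..44

Answer: 2 6 10 14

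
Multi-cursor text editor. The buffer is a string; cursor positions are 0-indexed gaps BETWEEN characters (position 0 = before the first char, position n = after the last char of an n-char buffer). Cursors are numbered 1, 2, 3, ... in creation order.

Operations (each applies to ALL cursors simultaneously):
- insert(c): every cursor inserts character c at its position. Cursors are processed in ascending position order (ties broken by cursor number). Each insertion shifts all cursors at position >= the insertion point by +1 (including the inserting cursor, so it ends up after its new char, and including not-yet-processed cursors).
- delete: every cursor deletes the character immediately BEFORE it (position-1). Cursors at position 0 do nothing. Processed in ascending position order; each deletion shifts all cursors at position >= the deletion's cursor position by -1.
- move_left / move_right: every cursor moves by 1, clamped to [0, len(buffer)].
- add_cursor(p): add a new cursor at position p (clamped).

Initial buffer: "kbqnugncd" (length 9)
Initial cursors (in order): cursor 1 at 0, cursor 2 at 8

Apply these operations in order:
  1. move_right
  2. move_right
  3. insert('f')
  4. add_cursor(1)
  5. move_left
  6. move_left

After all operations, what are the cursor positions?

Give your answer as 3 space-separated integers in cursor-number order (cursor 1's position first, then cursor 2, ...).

Answer: 1 9 0

Derivation:
After op 1 (move_right): buffer="kbqnugncd" (len 9), cursors c1@1 c2@9, authorship .........
After op 2 (move_right): buffer="kbqnugncd" (len 9), cursors c1@2 c2@9, authorship .........
After op 3 (insert('f')): buffer="kbfqnugncdf" (len 11), cursors c1@3 c2@11, authorship ..1.......2
After op 4 (add_cursor(1)): buffer="kbfqnugncdf" (len 11), cursors c3@1 c1@3 c2@11, authorship ..1.......2
After op 5 (move_left): buffer="kbfqnugncdf" (len 11), cursors c3@0 c1@2 c2@10, authorship ..1.......2
After op 6 (move_left): buffer="kbfqnugncdf" (len 11), cursors c3@0 c1@1 c2@9, authorship ..1.......2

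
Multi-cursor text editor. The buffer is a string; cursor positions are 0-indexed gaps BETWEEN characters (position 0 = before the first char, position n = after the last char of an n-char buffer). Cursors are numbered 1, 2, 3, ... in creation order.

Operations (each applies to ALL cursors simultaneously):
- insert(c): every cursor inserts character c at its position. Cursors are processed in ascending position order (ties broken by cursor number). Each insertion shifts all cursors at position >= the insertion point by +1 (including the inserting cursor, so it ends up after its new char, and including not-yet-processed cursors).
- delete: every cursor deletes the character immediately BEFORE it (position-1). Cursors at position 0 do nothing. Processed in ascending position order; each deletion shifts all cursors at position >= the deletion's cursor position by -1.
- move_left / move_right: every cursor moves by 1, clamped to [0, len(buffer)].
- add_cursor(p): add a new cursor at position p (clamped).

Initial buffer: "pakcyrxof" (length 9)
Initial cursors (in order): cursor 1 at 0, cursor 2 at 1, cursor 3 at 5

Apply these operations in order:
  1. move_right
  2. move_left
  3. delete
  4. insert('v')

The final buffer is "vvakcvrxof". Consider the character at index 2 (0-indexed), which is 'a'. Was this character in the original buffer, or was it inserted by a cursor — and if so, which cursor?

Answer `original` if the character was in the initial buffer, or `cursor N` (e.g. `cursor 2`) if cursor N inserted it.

Answer: original

Derivation:
After op 1 (move_right): buffer="pakcyrxof" (len 9), cursors c1@1 c2@2 c3@6, authorship .........
After op 2 (move_left): buffer="pakcyrxof" (len 9), cursors c1@0 c2@1 c3@5, authorship .........
After op 3 (delete): buffer="akcrxof" (len 7), cursors c1@0 c2@0 c3@3, authorship .......
After op 4 (insert('v')): buffer="vvakcvrxof" (len 10), cursors c1@2 c2@2 c3@6, authorship 12...3....
Authorship (.=original, N=cursor N): 1 2 . . . 3 . . . .
Index 2: author = original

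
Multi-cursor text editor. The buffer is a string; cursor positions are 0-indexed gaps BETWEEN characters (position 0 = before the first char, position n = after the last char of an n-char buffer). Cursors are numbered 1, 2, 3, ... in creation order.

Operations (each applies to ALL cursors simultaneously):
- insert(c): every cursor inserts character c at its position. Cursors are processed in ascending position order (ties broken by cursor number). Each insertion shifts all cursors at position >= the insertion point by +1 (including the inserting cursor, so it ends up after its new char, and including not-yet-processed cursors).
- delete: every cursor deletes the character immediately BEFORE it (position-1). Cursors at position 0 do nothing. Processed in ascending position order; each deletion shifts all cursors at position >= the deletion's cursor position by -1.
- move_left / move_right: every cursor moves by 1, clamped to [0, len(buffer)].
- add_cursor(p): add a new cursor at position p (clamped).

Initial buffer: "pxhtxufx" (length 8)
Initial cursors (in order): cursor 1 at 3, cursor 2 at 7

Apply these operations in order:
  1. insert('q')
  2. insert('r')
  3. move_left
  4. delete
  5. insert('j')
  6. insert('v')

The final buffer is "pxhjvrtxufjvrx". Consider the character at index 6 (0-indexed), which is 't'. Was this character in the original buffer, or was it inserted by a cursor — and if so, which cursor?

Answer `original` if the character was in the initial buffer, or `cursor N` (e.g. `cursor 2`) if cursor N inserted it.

After op 1 (insert('q')): buffer="pxhqtxufqx" (len 10), cursors c1@4 c2@9, authorship ...1....2.
After op 2 (insert('r')): buffer="pxhqrtxufqrx" (len 12), cursors c1@5 c2@11, authorship ...11....22.
After op 3 (move_left): buffer="pxhqrtxufqrx" (len 12), cursors c1@4 c2@10, authorship ...11....22.
After op 4 (delete): buffer="pxhrtxufrx" (len 10), cursors c1@3 c2@8, authorship ...1....2.
After op 5 (insert('j')): buffer="pxhjrtxufjrx" (len 12), cursors c1@4 c2@10, authorship ...11....22.
After op 6 (insert('v')): buffer="pxhjvrtxufjvrx" (len 14), cursors c1@5 c2@12, authorship ...111....222.
Authorship (.=original, N=cursor N): . . . 1 1 1 . . . . 2 2 2 .
Index 6: author = original

Answer: original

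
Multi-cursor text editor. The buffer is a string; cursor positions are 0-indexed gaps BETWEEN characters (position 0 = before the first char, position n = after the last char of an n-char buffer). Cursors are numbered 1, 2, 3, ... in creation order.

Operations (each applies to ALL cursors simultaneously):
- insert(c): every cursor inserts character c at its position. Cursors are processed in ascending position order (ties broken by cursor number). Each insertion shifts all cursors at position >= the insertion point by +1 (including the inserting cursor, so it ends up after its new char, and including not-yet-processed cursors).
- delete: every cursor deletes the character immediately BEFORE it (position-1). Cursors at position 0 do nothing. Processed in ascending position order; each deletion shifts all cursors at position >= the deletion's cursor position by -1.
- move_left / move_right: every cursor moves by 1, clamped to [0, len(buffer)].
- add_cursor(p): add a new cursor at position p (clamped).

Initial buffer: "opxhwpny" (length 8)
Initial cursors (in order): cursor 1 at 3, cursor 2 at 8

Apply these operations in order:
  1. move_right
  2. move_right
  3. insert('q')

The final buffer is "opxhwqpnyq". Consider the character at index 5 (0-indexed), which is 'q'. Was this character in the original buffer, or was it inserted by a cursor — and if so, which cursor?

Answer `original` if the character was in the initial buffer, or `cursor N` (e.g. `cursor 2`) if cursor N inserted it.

After op 1 (move_right): buffer="opxhwpny" (len 8), cursors c1@4 c2@8, authorship ........
After op 2 (move_right): buffer="opxhwpny" (len 8), cursors c1@5 c2@8, authorship ........
After op 3 (insert('q')): buffer="opxhwqpnyq" (len 10), cursors c1@6 c2@10, authorship .....1...2
Authorship (.=original, N=cursor N): . . . . . 1 . . . 2
Index 5: author = 1

Answer: cursor 1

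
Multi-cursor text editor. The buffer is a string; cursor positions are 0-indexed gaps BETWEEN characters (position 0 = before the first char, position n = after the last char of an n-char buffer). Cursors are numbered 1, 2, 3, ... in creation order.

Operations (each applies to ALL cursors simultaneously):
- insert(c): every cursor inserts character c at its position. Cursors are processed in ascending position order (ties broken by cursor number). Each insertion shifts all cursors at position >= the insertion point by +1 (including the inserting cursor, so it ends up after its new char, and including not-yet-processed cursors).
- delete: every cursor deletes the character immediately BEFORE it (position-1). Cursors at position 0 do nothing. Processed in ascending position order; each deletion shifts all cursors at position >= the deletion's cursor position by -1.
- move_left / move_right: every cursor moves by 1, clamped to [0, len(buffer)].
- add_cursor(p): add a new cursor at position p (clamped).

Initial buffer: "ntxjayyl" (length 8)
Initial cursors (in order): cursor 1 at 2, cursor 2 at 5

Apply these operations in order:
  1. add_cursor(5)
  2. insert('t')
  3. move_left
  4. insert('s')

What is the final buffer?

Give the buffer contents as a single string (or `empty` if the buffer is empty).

After op 1 (add_cursor(5)): buffer="ntxjayyl" (len 8), cursors c1@2 c2@5 c3@5, authorship ........
After op 2 (insert('t')): buffer="nttxjattyyl" (len 11), cursors c1@3 c2@8 c3@8, authorship ..1...23...
After op 3 (move_left): buffer="nttxjattyyl" (len 11), cursors c1@2 c2@7 c3@7, authorship ..1...23...
After op 4 (insert('s')): buffer="ntstxjatsstyyl" (len 14), cursors c1@3 c2@10 c3@10, authorship ..11...2233...

Answer: ntstxjatsstyyl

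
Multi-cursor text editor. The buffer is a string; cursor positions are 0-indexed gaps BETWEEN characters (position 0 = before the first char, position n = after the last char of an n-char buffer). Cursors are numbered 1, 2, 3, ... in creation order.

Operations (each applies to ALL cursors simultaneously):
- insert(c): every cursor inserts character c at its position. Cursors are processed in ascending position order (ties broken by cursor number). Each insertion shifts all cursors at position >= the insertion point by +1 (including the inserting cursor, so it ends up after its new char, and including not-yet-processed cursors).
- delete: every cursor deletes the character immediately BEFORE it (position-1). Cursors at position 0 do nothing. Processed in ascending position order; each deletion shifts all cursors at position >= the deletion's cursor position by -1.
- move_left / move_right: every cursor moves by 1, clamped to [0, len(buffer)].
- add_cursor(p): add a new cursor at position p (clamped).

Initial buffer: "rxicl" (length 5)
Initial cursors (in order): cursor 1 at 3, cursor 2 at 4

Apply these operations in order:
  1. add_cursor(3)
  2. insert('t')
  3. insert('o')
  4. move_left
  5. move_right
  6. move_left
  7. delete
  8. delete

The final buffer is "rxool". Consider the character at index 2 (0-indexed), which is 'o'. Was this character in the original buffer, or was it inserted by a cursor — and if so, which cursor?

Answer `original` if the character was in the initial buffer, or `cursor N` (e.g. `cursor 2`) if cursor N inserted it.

After op 1 (add_cursor(3)): buffer="rxicl" (len 5), cursors c1@3 c3@3 c2@4, authorship .....
After op 2 (insert('t')): buffer="rxittctl" (len 8), cursors c1@5 c3@5 c2@7, authorship ...13.2.
After op 3 (insert('o')): buffer="rxittooctol" (len 11), cursors c1@7 c3@7 c2@10, authorship ...1313.22.
After op 4 (move_left): buffer="rxittooctol" (len 11), cursors c1@6 c3@6 c2@9, authorship ...1313.22.
After op 5 (move_right): buffer="rxittooctol" (len 11), cursors c1@7 c3@7 c2@10, authorship ...1313.22.
After op 6 (move_left): buffer="rxittooctol" (len 11), cursors c1@6 c3@6 c2@9, authorship ...1313.22.
After op 7 (delete): buffer="rxitocol" (len 8), cursors c1@4 c3@4 c2@6, authorship ...13.2.
After op 8 (delete): buffer="rxool" (len 5), cursors c1@2 c3@2 c2@3, authorship ..32.
Authorship (.=original, N=cursor N): . . 3 2 .
Index 2: author = 3

Answer: cursor 3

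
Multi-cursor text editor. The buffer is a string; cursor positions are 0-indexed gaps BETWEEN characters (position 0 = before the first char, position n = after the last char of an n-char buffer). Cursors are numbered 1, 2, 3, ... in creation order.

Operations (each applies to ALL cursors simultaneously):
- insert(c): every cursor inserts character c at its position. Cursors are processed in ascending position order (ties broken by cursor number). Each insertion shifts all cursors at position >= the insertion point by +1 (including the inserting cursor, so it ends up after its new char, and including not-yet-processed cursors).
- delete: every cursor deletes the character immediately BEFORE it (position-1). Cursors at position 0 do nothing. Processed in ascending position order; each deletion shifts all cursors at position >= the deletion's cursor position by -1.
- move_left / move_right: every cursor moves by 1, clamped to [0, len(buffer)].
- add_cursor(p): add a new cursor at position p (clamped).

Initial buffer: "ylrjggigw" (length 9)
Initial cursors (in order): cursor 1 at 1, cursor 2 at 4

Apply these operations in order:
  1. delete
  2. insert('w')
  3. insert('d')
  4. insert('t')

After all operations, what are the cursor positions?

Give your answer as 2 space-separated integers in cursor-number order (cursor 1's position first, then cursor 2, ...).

After op 1 (delete): buffer="lrggigw" (len 7), cursors c1@0 c2@2, authorship .......
After op 2 (insert('w')): buffer="wlrwggigw" (len 9), cursors c1@1 c2@4, authorship 1..2.....
After op 3 (insert('d')): buffer="wdlrwdggigw" (len 11), cursors c1@2 c2@6, authorship 11..22.....
After op 4 (insert('t')): buffer="wdtlrwdtggigw" (len 13), cursors c1@3 c2@8, authorship 111..222.....

Answer: 3 8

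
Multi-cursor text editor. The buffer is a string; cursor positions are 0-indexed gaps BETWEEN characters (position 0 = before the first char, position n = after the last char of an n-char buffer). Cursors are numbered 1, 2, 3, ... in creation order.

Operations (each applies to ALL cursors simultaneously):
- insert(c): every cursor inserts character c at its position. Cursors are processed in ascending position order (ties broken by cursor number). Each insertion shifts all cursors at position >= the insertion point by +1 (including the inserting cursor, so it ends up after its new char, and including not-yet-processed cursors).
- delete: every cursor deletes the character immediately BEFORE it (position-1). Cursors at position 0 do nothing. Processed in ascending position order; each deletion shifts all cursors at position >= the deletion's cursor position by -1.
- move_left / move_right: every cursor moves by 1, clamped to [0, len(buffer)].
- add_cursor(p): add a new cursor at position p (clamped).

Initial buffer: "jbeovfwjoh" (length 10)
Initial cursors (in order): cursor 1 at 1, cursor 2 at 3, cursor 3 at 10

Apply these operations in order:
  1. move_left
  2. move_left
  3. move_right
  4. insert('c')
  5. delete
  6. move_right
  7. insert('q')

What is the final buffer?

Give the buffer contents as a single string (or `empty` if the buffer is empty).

Answer: jbqeqovfwjohq

Derivation:
After op 1 (move_left): buffer="jbeovfwjoh" (len 10), cursors c1@0 c2@2 c3@9, authorship ..........
After op 2 (move_left): buffer="jbeovfwjoh" (len 10), cursors c1@0 c2@1 c3@8, authorship ..........
After op 3 (move_right): buffer="jbeovfwjoh" (len 10), cursors c1@1 c2@2 c3@9, authorship ..........
After op 4 (insert('c')): buffer="jcbceovfwjoch" (len 13), cursors c1@2 c2@4 c3@12, authorship .1.2.......3.
After op 5 (delete): buffer="jbeovfwjoh" (len 10), cursors c1@1 c2@2 c3@9, authorship ..........
After op 6 (move_right): buffer="jbeovfwjoh" (len 10), cursors c1@2 c2@3 c3@10, authorship ..........
After op 7 (insert('q')): buffer="jbqeqovfwjohq" (len 13), cursors c1@3 c2@5 c3@13, authorship ..1.2.......3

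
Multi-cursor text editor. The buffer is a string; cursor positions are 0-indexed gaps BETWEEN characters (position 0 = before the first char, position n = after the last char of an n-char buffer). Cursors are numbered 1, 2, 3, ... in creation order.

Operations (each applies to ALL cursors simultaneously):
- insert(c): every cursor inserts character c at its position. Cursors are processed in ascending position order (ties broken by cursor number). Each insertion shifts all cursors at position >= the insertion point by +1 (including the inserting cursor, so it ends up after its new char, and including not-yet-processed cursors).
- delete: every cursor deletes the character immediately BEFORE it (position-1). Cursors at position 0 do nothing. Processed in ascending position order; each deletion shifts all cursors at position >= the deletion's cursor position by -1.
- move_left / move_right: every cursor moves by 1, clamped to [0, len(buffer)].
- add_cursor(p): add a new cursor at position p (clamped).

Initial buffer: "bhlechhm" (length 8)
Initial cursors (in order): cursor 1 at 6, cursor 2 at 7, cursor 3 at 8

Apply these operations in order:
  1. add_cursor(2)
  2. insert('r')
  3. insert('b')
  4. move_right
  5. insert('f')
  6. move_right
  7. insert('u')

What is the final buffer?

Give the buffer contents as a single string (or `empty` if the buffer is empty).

After op 1 (add_cursor(2)): buffer="bhlechhm" (len 8), cursors c4@2 c1@6 c2@7 c3@8, authorship ........
After op 2 (insert('r')): buffer="bhrlechrhrmr" (len 12), cursors c4@3 c1@8 c2@10 c3@12, authorship ..4....1.2.3
After op 3 (insert('b')): buffer="bhrblechrbhrbmrb" (len 16), cursors c4@4 c1@10 c2@13 c3@16, authorship ..44....11.22.33
After op 4 (move_right): buffer="bhrblechrbhrbmrb" (len 16), cursors c4@5 c1@11 c2@14 c3@16, authorship ..44....11.22.33
After op 5 (insert('f')): buffer="bhrblfechrbhfrbmfrbf" (len 20), cursors c4@6 c1@13 c2@17 c3@20, authorship ..44.4...11.122.2333
After op 6 (move_right): buffer="bhrblfechrbhfrbmfrbf" (len 20), cursors c4@7 c1@14 c2@18 c3@20, authorship ..44.4...11.122.2333
After op 7 (insert('u')): buffer="bhrblfeuchrbhfrubmfrubfu" (len 24), cursors c4@8 c1@16 c2@21 c3@24, authorship ..44.4.4..11.1212.232333

Answer: bhrblfeuchrbhfrubmfrubfu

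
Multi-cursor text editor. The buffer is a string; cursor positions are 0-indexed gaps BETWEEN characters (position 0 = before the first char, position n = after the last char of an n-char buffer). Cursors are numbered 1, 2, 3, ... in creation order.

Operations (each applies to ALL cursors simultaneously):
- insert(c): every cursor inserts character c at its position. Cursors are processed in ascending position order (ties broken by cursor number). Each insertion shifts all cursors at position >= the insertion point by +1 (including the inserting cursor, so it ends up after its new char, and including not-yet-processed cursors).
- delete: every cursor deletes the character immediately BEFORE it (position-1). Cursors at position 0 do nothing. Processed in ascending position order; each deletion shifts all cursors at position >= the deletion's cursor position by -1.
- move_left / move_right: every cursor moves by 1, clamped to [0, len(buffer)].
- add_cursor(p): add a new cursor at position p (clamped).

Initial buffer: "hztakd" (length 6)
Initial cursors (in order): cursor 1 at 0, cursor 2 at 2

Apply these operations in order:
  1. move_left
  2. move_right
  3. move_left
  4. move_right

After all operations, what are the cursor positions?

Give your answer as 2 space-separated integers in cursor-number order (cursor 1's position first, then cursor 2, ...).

Answer: 1 2

Derivation:
After op 1 (move_left): buffer="hztakd" (len 6), cursors c1@0 c2@1, authorship ......
After op 2 (move_right): buffer="hztakd" (len 6), cursors c1@1 c2@2, authorship ......
After op 3 (move_left): buffer="hztakd" (len 6), cursors c1@0 c2@1, authorship ......
After op 4 (move_right): buffer="hztakd" (len 6), cursors c1@1 c2@2, authorship ......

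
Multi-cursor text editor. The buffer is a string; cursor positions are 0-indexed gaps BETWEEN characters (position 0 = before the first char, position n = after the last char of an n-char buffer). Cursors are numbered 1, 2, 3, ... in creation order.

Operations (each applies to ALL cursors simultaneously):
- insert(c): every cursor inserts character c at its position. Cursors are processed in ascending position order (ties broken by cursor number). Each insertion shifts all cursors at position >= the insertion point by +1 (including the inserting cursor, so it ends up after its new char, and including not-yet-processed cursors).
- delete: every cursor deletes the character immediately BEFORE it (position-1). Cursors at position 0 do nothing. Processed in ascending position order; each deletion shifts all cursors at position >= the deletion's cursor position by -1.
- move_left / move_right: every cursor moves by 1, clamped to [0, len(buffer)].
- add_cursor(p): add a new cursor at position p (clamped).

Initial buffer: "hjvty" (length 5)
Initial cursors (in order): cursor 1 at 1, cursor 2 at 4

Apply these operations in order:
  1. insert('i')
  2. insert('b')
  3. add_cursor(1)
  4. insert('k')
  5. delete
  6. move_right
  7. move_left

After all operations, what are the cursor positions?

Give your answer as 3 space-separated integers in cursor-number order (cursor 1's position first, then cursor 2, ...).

Answer: 3 8 1

Derivation:
After op 1 (insert('i')): buffer="hijvtiy" (len 7), cursors c1@2 c2@6, authorship .1...2.
After op 2 (insert('b')): buffer="hibjvtiby" (len 9), cursors c1@3 c2@8, authorship .11...22.
After op 3 (add_cursor(1)): buffer="hibjvtiby" (len 9), cursors c3@1 c1@3 c2@8, authorship .11...22.
After op 4 (insert('k')): buffer="hkibkjvtibky" (len 12), cursors c3@2 c1@5 c2@11, authorship .3111...222.
After op 5 (delete): buffer="hibjvtiby" (len 9), cursors c3@1 c1@3 c2@8, authorship .11...22.
After op 6 (move_right): buffer="hibjvtiby" (len 9), cursors c3@2 c1@4 c2@9, authorship .11...22.
After op 7 (move_left): buffer="hibjvtiby" (len 9), cursors c3@1 c1@3 c2@8, authorship .11...22.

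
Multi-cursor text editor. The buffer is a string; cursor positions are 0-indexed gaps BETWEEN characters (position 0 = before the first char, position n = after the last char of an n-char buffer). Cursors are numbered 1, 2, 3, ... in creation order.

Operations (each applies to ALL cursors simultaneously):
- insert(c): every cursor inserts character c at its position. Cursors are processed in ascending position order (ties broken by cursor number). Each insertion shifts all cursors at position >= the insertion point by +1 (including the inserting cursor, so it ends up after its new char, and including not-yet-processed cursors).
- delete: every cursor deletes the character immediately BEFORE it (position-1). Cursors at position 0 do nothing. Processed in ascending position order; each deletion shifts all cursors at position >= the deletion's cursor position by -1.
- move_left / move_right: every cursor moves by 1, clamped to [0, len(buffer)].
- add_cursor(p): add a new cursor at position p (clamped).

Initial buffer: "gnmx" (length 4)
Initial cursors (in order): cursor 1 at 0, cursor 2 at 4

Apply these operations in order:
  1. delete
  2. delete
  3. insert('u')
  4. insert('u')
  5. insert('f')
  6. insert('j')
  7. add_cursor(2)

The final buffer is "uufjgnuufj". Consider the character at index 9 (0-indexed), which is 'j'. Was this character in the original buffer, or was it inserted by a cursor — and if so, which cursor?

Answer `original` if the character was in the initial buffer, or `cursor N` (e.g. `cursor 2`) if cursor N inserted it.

Answer: cursor 2

Derivation:
After op 1 (delete): buffer="gnm" (len 3), cursors c1@0 c2@3, authorship ...
After op 2 (delete): buffer="gn" (len 2), cursors c1@0 c2@2, authorship ..
After op 3 (insert('u')): buffer="ugnu" (len 4), cursors c1@1 c2@4, authorship 1..2
After op 4 (insert('u')): buffer="uugnuu" (len 6), cursors c1@2 c2@6, authorship 11..22
After op 5 (insert('f')): buffer="uufgnuuf" (len 8), cursors c1@3 c2@8, authorship 111..222
After op 6 (insert('j')): buffer="uufjgnuufj" (len 10), cursors c1@4 c2@10, authorship 1111..2222
After op 7 (add_cursor(2)): buffer="uufjgnuufj" (len 10), cursors c3@2 c1@4 c2@10, authorship 1111..2222
Authorship (.=original, N=cursor N): 1 1 1 1 . . 2 2 2 2
Index 9: author = 2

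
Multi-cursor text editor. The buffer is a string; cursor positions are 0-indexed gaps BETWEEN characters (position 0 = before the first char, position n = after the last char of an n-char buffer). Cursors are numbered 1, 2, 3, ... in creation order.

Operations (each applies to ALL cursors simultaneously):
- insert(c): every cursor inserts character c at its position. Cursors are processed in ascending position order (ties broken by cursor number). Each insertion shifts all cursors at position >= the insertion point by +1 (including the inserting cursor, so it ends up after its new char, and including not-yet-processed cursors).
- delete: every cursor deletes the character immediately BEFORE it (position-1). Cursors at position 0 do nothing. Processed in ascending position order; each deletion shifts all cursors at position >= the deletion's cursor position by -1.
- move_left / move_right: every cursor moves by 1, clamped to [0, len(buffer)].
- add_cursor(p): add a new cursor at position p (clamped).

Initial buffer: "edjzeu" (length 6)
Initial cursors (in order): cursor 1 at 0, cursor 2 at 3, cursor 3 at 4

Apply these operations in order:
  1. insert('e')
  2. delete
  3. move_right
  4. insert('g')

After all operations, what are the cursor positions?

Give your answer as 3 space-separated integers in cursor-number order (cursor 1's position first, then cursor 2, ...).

Answer: 2 6 8

Derivation:
After op 1 (insert('e')): buffer="eedjezeeu" (len 9), cursors c1@1 c2@5 c3@7, authorship 1...2.3..
After op 2 (delete): buffer="edjzeu" (len 6), cursors c1@0 c2@3 c3@4, authorship ......
After op 3 (move_right): buffer="edjzeu" (len 6), cursors c1@1 c2@4 c3@5, authorship ......
After op 4 (insert('g')): buffer="egdjzgegu" (len 9), cursors c1@2 c2@6 c3@8, authorship .1...2.3.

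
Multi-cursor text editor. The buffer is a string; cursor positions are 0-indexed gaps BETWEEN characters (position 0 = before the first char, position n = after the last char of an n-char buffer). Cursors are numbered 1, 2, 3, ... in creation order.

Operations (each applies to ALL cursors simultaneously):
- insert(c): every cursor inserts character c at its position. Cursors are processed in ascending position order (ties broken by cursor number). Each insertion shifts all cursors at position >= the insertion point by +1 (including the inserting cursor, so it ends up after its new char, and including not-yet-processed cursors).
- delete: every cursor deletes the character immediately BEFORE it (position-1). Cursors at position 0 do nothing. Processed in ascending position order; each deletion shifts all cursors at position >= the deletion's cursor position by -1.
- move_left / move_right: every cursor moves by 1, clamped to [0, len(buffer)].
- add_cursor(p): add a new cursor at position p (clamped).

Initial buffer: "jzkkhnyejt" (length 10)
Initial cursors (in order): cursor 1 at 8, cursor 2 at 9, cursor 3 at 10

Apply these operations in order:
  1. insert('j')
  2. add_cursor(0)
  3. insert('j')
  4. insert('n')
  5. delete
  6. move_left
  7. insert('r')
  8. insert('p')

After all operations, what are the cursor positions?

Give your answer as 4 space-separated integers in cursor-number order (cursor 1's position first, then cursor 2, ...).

After op 1 (insert('j')): buffer="jzkkhnyejjjtj" (len 13), cursors c1@9 c2@11 c3@13, authorship ........1.2.3
After op 2 (add_cursor(0)): buffer="jzkkhnyejjjtj" (len 13), cursors c4@0 c1@9 c2@11 c3@13, authorship ........1.2.3
After op 3 (insert('j')): buffer="jjzkkhnyejjjjjtjj" (len 17), cursors c4@1 c1@11 c2@14 c3@17, authorship 4........11.22.33
After op 4 (insert('n')): buffer="jnjzkkhnyejjnjjjntjjn" (len 21), cursors c4@2 c1@13 c2@17 c3@21, authorship 44........111.222.333
After op 5 (delete): buffer="jjzkkhnyejjjjjtjj" (len 17), cursors c4@1 c1@11 c2@14 c3@17, authorship 4........11.22.33
After op 6 (move_left): buffer="jjzkkhnyejjjjjtjj" (len 17), cursors c4@0 c1@10 c2@13 c3@16, authorship 4........11.22.33
After op 7 (insert('r')): buffer="rjjzkkhnyejrjjjrjtjrj" (len 21), cursors c4@1 c1@12 c2@16 c3@20, authorship 44........111.222.333
After op 8 (insert('p')): buffer="rpjjzkkhnyejrpjjjrpjtjrpj" (len 25), cursors c4@2 c1@14 c2@19 c3@24, authorship 444........1111.2222.3333

Answer: 14 19 24 2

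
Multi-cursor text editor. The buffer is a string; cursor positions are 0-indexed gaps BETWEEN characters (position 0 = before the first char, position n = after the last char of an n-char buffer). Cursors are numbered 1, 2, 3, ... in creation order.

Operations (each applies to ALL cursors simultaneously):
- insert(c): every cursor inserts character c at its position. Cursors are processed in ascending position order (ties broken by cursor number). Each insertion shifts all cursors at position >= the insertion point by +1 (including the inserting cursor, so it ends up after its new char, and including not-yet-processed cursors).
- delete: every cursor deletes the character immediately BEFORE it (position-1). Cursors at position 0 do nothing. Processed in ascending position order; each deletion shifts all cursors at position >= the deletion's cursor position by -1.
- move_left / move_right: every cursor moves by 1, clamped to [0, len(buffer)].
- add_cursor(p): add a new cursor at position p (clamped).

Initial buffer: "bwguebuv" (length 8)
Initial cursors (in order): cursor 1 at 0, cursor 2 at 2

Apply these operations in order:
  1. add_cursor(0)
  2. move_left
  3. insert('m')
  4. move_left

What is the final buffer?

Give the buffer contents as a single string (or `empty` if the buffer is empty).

After op 1 (add_cursor(0)): buffer="bwguebuv" (len 8), cursors c1@0 c3@0 c2@2, authorship ........
After op 2 (move_left): buffer="bwguebuv" (len 8), cursors c1@0 c3@0 c2@1, authorship ........
After op 3 (insert('m')): buffer="mmbmwguebuv" (len 11), cursors c1@2 c3@2 c2@4, authorship 13.2.......
After op 4 (move_left): buffer="mmbmwguebuv" (len 11), cursors c1@1 c3@1 c2@3, authorship 13.2.......

Answer: mmbmwguebuv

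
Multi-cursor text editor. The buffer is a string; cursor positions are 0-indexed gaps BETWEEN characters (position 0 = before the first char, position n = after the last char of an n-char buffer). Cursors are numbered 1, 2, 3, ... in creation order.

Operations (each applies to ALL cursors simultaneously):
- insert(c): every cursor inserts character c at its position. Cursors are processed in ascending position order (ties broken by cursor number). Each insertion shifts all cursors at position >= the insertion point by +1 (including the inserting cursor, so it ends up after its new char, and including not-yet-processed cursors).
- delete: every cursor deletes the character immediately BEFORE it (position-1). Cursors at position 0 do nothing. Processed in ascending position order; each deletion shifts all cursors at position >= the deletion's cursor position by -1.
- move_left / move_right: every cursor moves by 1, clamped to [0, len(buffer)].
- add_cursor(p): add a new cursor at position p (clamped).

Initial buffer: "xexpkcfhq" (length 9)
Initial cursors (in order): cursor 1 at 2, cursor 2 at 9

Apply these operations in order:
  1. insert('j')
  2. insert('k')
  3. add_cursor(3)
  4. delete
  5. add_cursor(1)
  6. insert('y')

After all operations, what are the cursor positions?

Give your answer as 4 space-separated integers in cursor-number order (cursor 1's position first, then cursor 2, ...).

After op 1 (insert('j')): buffer="xejxpkcfhqj" (len 11), cursors c1@3 c2@11, authorship ..1.......2
After op 2 (insert('k')): buffer="xejkxpkcfhqjk" (len 13), cursors c1@4 c2@13, authorship ..11.......22
After op 3 (add_cursor(3)): buffer="xejkxpkcfhqjk" (len 13), cursors c3@3 c1@4 c2@13, authorship ..11.......22
After op 4 (delete): buffer="xexpkcfhqj" (len 10), cursors c1@2 c3@2 c2@10, authorship .........2
After op 5 (add_cursor(1)): buffer="xexpkcfhqj" (len 10), cursors c4@1 c1@2 c3@2 c2@10, authorship .........2
After op 6 (insert('y')): buffer="xyeyyxpkcfhqjy" (len 14), cursors c4@2 c1@5 c3@5 c2@14, authorship .4.13.......22

Answer: 5 14 5 2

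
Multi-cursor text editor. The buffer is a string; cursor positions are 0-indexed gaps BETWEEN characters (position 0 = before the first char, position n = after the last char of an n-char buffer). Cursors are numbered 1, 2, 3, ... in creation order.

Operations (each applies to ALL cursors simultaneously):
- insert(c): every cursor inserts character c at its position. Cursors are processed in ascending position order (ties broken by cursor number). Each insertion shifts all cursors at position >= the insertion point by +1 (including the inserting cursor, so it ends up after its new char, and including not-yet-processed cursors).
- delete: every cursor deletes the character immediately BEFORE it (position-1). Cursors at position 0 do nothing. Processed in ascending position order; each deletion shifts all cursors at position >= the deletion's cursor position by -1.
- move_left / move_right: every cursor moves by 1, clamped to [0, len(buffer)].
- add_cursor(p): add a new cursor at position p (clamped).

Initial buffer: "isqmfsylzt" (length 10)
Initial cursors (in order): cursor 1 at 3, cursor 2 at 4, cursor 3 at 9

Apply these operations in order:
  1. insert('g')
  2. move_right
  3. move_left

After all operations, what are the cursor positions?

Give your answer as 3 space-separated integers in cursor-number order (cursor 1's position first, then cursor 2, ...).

Answer: 4 6 12

Derivation:
After op 1 (insert('g')): buffer="isqgmgfsylzgt" (len 13), cursors c1@4 c2@6 c3@12, authorship ...1.2.....3.
After op 2 (move_right): buffer="isqgmgfsylzgt" (len 13), cursors c1@5 c2@7 c3@13, authorship ...1.2.....3.
After op 3 (move_left): buffer="isqgmgfsylzgt" (len 13), cursors c1@4 c2@6 c3@12, authorship ...1.2.....3.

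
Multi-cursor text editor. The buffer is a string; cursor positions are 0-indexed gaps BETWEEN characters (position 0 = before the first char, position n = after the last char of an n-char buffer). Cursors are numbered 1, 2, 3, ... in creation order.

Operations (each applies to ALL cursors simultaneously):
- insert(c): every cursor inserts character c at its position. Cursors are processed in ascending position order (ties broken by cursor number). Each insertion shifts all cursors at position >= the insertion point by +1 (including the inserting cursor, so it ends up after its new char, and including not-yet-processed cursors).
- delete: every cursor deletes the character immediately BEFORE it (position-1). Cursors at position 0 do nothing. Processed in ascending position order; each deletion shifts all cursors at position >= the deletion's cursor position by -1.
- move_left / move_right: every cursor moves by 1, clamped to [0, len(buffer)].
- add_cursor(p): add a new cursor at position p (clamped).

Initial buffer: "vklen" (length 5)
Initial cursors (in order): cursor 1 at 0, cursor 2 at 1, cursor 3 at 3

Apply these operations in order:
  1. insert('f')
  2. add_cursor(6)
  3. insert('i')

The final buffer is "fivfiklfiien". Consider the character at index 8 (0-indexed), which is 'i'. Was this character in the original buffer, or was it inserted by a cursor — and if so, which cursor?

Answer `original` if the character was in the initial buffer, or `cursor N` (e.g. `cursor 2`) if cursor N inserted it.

Answer: cursor 3

Derivation:
After op 1 (insert('f')): buffer="fvfklfen" (len 8), cursors c1@1 c2@3 c3@6, authorship 1.2..3..
After op 2 (add_cursor(6)): buffer="fvfklfen" (len 8), cursors c1@1 c2@3 c3@6 c4@6, authorship 1.2..3..
After op 3 (insert('i')): buffer="fivfiklfiien" (len 12), cursors c1@2 c2@5 c3@10 c4@10, authorship 11.22..334..
Authorship (.=original, N=cursor N): 1 1 . 2 2 . . 3 3 4 . .
Index 8: author = 3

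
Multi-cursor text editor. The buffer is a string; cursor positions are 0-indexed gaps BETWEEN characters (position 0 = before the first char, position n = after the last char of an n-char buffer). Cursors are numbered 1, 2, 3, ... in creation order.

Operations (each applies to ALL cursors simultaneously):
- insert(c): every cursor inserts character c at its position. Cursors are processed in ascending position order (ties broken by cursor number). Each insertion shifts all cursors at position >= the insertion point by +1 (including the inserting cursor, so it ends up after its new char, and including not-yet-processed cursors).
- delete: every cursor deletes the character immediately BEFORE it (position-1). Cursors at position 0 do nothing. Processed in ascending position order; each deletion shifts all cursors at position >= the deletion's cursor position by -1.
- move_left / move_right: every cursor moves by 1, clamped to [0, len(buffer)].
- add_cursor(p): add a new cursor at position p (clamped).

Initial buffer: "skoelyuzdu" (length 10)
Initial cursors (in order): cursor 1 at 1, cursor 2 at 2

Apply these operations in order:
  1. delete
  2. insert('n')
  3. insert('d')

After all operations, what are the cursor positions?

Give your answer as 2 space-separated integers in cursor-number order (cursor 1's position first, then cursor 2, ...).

Answer: 4 4

Derivation:
After op 1 (delete): buffer="oelyuzdu" (len 8), cursors c1@0 c2@0, authorship ........
After op 2 (insert('n')): buffer="nnoelyuzdu" (len 10), cursors c1@2 c2@2, authorship 12........
After op 3 (insert('d')): buffer="nnddoelyuzdu" (len 12), cursors c1@4 c2@4, authorship 1212........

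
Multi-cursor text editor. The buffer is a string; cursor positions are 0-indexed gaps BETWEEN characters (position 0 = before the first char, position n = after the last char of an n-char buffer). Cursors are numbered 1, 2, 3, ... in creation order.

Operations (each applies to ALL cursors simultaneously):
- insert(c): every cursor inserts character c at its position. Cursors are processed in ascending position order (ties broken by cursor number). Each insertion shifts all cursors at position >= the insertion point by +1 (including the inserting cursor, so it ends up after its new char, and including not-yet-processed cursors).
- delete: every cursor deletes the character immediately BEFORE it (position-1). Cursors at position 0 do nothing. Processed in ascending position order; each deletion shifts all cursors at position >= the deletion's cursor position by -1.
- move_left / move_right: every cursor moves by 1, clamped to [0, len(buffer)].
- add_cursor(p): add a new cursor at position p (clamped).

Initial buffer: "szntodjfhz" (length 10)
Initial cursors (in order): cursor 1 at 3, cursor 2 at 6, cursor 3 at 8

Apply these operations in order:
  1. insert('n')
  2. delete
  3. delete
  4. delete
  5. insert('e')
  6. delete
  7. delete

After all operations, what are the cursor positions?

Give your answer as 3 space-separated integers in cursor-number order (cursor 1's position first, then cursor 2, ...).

Answer: 0 0 0

Derivation:
After op 1 (insert('n')): buffer="sznntodnjfnhz" (len 13), cursors c1@4 c2@8 c3@11, authorship ...1...2..3..
After op 2 (delete): buffer="szntodjfhz" (len 10), cursors c1@3 c2@6 c3@8, authorship ..........
After op 3 (delete): buffer="sztojhz" (len 7), cursors c1@2 c2@4 c3@5, authorship .......
After op 4 (delete): buffer="sthz" (len 4), cursors c1@1 c2@2 c3@2, authorship ....
After op 5 (insert('e')): buffer="seteehz" (len 7), cursors c1@2 c2@5 c3@5, authorship .1.23..
After op 6 (delete): buffer="sthz" (len 4), cursors c1@1 c2@2 c3@2, authorship ....
After op 7 (delete): buffer="hz" (len 2), cursors c1@0 c2@0 c3@0, authorship ..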